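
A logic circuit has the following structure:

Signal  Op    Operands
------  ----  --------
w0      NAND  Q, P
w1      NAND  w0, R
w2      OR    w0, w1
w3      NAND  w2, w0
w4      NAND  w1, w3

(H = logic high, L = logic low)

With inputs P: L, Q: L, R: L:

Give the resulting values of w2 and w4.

w0 = Q NAND P = L NAND L = H
w1 = w0 NAND R = H NAND L = H
w2 = w0 OR w1 = H OR H = H
w3 = w2 NAND w0 = H NAND H = L
w4 = w1 NAND w3 = H NAND L = H

w2 = H, w4 = H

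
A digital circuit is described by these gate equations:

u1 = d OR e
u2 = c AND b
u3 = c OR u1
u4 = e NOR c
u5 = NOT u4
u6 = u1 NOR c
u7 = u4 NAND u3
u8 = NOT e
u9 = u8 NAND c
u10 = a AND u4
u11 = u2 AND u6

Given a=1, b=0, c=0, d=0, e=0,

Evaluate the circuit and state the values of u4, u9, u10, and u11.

u4 = 1; u9 = 1; u10 = 1; u11 = 0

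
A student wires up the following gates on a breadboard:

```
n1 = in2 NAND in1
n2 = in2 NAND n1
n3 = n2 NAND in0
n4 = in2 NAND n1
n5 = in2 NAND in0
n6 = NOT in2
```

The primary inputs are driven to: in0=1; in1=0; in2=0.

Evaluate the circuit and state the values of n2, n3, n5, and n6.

n1 = in2 NAND in1 = 0 NAND 0 = 1
n2 = in2 NAND n1 = 0 NAND 1 = 1
n3 = n2 NAND in0 = 1 NAND 1 = 0
n5 = in2 NAND in0 = 0 NAND 1 = 1
n6 = NOT in2 = NOT 0 = 1

n2 = 1, n3 = 0, n5 = 1, n6 = 1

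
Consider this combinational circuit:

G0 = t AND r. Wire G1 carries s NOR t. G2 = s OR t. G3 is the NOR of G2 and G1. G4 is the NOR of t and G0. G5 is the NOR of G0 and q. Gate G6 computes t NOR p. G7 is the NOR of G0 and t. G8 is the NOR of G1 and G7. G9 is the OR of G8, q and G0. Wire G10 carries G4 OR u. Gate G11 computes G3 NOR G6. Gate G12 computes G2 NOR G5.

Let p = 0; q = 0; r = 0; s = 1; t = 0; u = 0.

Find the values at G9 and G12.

G9 = 0; G12 = 0

G0 = t AND r = 0 AND 0 = 0
G1 = s NOR t = 1 NOR 0 = 0
G2 = s OR t = 1 OR 0 = 1
G5 = G0 NOR q = 0 NOR 0 = 1
G7 = G0 NOR t = 0 NOR 0 = 1
G8 = G1 NOR G7 = 0 NOR 1 = 0
G9 = G8 OR q OR G0 = 0 OR 0 OR 0 = 0
G12 = G2 NOR G5 = 1 NOR 1 = 0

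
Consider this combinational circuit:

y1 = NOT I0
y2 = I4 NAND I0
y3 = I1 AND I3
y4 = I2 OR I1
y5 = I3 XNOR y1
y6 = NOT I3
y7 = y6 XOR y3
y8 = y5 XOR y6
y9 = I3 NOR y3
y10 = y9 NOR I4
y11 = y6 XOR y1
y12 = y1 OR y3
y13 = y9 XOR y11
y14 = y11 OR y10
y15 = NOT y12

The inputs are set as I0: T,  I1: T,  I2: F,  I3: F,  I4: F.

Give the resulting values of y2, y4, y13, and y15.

y2 = T, y4 = T, y13 = F, y15 = T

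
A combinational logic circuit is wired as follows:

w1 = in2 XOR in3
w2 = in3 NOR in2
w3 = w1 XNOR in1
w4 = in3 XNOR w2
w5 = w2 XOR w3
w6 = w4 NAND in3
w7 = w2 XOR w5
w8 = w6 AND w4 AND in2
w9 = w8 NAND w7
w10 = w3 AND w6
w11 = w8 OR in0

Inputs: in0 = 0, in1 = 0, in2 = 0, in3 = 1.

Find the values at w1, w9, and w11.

w1 = 1, w9 = 1, w11 = 0

w1 = in2 XOR in3 = 0 XOR 1 = 1
w2 = in3 NOR in2 = 1 NOR 0 = 0
w3 = w1 XNOR in1 = 1 XNOR 0 = 0
w4 = in3 XNOR w2 = 1 XNOR 0 = 0
w5 = w2 XOR w3 = 0 XOR 0 = 0
w6 = w4 NAND in3 = 0 NAND 1 = 1
w7 = w2 XOR w5 = 0 XOR 0 = 0
w8 = w6 AND w4 AND in2 = 1 AND 0 AND 0 = 0
w9 = w8 NAND w7 = 0 NAND 0 = 1
w11 = w8 OR in0 = 0 OR 0 = 0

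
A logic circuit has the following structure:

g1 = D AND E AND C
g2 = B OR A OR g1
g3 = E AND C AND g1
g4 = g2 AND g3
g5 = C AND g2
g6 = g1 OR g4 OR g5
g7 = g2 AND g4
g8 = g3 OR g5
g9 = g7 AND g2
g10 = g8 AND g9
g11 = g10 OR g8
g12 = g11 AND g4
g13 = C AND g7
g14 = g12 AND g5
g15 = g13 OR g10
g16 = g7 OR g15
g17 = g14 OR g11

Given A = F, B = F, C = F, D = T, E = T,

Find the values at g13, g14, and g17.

g13 = F, g14 = F, g17 = F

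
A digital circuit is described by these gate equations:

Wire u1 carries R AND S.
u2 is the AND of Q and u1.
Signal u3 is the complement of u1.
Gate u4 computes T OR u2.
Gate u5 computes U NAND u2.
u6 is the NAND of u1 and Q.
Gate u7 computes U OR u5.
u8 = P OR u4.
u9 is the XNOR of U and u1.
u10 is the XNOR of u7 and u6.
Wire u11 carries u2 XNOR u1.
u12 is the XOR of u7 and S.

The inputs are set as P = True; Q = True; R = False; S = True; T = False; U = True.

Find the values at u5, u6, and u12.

u5 = True  u6 = True  u12 = False

u1 = R AND S = False AND True = False
u2 = Q AND u1 = True AND False = False
u5 = U NAND u2 = True NAND False = True
u6 = u1 NAND Q = False NAND True = True
u7 = U OR u5 = True OR True = True
u12 = u7 XOR S = True XOR True = False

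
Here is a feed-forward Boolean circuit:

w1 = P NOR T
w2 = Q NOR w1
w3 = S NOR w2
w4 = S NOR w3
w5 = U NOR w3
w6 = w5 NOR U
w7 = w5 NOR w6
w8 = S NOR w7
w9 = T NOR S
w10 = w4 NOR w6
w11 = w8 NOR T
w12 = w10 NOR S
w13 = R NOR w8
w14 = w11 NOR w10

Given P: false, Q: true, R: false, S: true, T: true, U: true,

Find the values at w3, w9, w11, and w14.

w3 = false  w9 = false  w11 = false  w14 = false

w1 = P NOR T = false NOR true = false
w2 = Q NOR w1 = true NOR false = false
w3 = S NOR w2 = true NOR false = false
w4 = S NOR w3 = true NOR false = false
w5 = U NOR w3 = true NOR false = false
w6 = w5 NOR U = false NOR true = false
w7 = w5 NOR w6 = false NOR false = true
w8 = S NOR w7 = true NOR true = false
w9 = T NOR S = true NOR true = false
w10 = w4 NOR w6 = false NOR false = true
w11 = w8 NOR T = false NOR true = false
w14 = w11 NOR w10 = false NOR true = false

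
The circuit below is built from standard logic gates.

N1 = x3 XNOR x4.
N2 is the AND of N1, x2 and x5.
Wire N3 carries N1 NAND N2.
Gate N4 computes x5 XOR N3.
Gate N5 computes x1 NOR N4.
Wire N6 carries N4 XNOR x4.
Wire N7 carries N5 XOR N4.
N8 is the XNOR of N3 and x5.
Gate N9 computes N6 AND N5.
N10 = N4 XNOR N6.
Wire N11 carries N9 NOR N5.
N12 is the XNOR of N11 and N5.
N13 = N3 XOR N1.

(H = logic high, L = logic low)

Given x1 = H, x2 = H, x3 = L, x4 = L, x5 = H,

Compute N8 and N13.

N1 = x3 XNOR x4 = L XNOR L = H
N2 = N1 AND x2 AND x5 = H AND H AND H = H
N3 = N1 NAND N2 = H NAND H = L
N8 = N3 XNOR x5 = L XNOR H = L
N13 = N3 XOR N1 = L XOR H = H

N8 = L; N13 = H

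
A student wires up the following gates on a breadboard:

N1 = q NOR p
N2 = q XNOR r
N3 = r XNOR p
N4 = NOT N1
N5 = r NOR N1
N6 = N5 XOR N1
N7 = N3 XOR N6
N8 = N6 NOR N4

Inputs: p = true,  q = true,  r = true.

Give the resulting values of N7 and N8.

N7 = true, N8 = false

N1 = q NOR p = true NOR true = false
N3 = r XNOR p = true XNOR true = true
N4 = NOT N1 = NOT false = true
N5 = r NOR N1 = true NOR false = false
N6 = N5 XOR N1 = false XOR false = false
N7 = N3 XOR N6 = true XOR false = true
N8 = N6 NOR N4 = false NOR true = false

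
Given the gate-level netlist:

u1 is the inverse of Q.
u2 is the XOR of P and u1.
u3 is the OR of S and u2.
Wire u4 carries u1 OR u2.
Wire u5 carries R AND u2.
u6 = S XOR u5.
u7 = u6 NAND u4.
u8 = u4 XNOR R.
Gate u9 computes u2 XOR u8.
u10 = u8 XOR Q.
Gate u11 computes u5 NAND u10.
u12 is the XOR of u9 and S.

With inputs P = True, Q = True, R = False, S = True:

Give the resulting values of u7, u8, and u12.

u7 = False, u8 = False, u12 = False

u1 = NOT Q = NOT True = False
u2 = P XOR u1 = True XOR False = True
u4 = u1 OR u2 = False OR True = True
u5 = R AND u2 = False AND True = False
u6 = S XOR u5 = True XOR False = True
u7 = u6 NAND u4 = True NAND True = False
u8 = u4 XNOR R = True XNOR False = False
u9 = u2 XOR u8 = True XOR False = True
u12 = u9 XOR S = True XOR True = False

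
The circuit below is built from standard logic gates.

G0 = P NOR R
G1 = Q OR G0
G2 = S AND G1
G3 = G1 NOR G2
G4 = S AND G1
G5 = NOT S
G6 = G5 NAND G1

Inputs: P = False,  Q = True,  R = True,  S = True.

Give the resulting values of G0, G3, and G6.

G0 = False, G3 = False, G6 = True

G0 = P NOR R = False NOR True = False
G1 = Q OR G0 = True OR False = True
G2 = S AND G1 = True AND True = True
G3 = G1 NOR G2 = True NOR True = False
G5 = NOT S = NOT True = False
G6 = G5 NAND G1 = False NAND True = True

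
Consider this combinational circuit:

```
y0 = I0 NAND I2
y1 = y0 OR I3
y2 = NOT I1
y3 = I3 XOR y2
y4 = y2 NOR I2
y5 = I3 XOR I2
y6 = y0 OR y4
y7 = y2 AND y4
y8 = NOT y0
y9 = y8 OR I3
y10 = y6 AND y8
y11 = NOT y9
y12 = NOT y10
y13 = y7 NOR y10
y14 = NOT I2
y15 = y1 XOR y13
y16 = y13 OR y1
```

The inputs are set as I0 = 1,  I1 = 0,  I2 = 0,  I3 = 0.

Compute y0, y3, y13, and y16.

y0 = 1  y3 = 1  y13 = 1  y16 = 1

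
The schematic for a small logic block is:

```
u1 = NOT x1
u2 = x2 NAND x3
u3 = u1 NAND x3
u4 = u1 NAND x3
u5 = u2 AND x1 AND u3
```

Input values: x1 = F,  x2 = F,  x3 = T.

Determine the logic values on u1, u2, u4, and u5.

u1 = T, u2 = T, u4 = F, u5 = F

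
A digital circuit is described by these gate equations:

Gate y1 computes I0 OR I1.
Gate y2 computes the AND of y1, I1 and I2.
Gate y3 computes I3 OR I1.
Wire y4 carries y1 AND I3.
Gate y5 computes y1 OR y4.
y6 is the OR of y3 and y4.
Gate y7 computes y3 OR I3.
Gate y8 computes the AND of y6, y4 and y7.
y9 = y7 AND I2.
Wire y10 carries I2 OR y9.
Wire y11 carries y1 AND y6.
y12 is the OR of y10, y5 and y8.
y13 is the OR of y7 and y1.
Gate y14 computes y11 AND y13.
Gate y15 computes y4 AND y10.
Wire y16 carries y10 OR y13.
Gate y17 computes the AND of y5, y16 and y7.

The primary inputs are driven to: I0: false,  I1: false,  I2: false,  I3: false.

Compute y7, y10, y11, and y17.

y7 = false  y10 = false  y11 = false  y17 = false

y1 = I0 OR I1 = false OR false = false
y3 = I3 OR I1 = false OR false = false
y4 = y1 AND I3 = false AND false = false
y5 = y1 OR y4 = false OR false = false
y6 = y3 OR y4 = false OR false = false
y7 = y3 OR I3 = false OR false = false
y9 = y7 AND I2 = false AND false = false
y10 = I2 OR y9 = false OR false = false
y11 = y1 AND y6 = false AND false = false
y13 = y7 OR y1 = false OR false = false
y16 = y10 OR y13 = false OR false = false
y17 = y5 AND y16 AND y7 = false AND false AND false = false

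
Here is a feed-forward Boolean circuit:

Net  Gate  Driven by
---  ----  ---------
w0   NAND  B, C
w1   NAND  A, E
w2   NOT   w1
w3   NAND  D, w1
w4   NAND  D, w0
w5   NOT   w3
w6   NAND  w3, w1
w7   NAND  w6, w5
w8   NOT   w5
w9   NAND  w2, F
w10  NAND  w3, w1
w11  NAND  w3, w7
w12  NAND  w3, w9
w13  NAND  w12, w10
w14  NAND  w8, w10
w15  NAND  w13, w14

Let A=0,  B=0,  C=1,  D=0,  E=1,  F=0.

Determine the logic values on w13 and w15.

w13 = 1  w15 = 0

w1 = A NAND E = 0 NAND 1 = 1
w2 = NOT w1 = NOT 1 = 0
w3 = D NAND w1 = 0 NAND 1 = 1
w5 = NOT w3 = NOT 1 = 0
w8 = NOT w5 = NOT 0 = 1
w9 = w2 NAND F = 0 NAND 0 = 1
w10 = w3 NAND w1 = 1 NAND 1 = 0
w12 = w3 NAND w9 = 1 NAND 1 = 0
w13 = w12 NAND w10 = 0 NAND 0 = 1
w14 = w8 NAND w10 = 1 NAND 0 = 1
w15 = w13 NAND w14 = 1 NAND 1 = 0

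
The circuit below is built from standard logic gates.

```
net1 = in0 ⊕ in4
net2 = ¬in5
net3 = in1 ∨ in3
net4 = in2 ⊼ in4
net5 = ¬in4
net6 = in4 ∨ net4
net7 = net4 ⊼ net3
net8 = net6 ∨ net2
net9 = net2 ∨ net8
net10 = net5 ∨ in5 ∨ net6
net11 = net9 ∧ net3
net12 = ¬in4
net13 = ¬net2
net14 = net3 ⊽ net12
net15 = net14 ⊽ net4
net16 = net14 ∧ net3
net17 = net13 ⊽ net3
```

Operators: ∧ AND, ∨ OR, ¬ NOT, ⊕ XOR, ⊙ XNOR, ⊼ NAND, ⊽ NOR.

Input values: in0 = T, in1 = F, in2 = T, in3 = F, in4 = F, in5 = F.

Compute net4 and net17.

net2 = NOT in5 = NOT F = T
net3 = in1 OR in3 = F OR F = F
net4 = in2 NAND in4 = T NAND F = T
net13 = NOT net2 = NOT T = F
net17 = net13 NOR net3 = F NOR F = T

net4 = T; net17 = T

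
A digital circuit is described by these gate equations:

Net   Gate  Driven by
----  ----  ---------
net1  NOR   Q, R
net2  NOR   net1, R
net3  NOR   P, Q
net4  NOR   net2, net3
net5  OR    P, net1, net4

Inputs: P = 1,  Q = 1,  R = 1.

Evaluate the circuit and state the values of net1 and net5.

net1 = Q NOR R = 1 NOR 1 = 0
net2 = net1 NOR R = 0 NOR 1 = 0
net3 = P NOR Q = 1 NOR 1 = 0
net4 = net2 NOR net3 = 0 NOR 0 = 1
net5 = P OR net1 OR net4 = 1 OR 0 OR 1 = 1

net1 = 0  net5 = 1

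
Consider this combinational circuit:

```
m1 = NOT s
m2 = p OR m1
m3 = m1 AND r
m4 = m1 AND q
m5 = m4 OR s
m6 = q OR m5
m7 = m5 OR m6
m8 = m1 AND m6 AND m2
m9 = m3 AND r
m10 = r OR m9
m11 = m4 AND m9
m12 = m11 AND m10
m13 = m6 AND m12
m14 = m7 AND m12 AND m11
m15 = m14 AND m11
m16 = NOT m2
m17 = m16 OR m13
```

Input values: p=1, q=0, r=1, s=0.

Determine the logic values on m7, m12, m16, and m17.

m7 = 0, m12 = 0, m16 = 0, m17 = 0

m1 = NOT s = NOT 0 = 1
m2 = p OR m1 = 1 OR 1 = 1
m3 = m1 AND r = 1 AND 1 = 1
m4 = m1 AND q = 1 AND 0 = 0
m5 = m4 OR s = 0 OR 0 = 0
m6 = q OR m5 = 0 OR 0 = 0
m7 = m5 OR m6 = 0 OR 0 = 0
m9 = m3 AND r = 1 AND 1 = 1
m10 = r OR m9 = 1 OR 1 = 1
m11 = m4 AND m9 = 0 AND 1 = 0
m12 = m11 AND m10 = 0 AND 1 = 0
m13 = m6 AND m12 = 0 AND 0 = 0
m16 = NOT m2 = NOT 1 = 0
m17 = m16 OR m13 = 0 OR 0 = 0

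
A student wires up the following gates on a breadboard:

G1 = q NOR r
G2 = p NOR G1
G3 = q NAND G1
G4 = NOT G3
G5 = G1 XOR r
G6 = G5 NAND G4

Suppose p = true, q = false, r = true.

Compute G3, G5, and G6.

G3 = true; G5 = true; G6 = true

G1 = q NOR r = false NOR true = false
G3 = q NAND G1 = false NAND false = true
G4 = NOT G3 = NOT true = false
G5 = G1 XOR r = false XOR true = true
G6 = G5 NAND G4 = true NAND false = true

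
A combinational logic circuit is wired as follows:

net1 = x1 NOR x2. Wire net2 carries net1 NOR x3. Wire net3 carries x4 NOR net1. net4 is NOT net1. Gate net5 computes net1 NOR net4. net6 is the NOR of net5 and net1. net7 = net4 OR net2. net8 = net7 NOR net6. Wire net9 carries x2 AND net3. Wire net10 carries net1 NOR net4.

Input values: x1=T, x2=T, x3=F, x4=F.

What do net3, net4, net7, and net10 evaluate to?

net3 = T, net4 = T, net7 = T, net10 = F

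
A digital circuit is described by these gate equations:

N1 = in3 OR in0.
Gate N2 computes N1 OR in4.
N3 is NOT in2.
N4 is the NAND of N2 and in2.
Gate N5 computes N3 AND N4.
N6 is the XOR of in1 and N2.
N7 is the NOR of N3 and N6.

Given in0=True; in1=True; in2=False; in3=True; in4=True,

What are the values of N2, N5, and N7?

N2 = True  N5 = True  N7 = False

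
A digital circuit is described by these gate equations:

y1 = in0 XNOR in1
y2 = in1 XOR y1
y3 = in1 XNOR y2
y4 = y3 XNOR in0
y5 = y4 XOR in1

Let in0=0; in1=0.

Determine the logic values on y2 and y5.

y1 = in0 XNOR in1 = 0 XNOR 0 = 1
y2 = in1 XOR y1 = 0 XOR 1 = 1
y3 = in1 XNOR y2 = 0 XNOR 1 = 0
y4 = y3 XNOR in0 = 0 XNOR 0 = 1
y5 = y4 XOR in1 = 1 XOR 0 = 1

y2 = 1, y5 = 1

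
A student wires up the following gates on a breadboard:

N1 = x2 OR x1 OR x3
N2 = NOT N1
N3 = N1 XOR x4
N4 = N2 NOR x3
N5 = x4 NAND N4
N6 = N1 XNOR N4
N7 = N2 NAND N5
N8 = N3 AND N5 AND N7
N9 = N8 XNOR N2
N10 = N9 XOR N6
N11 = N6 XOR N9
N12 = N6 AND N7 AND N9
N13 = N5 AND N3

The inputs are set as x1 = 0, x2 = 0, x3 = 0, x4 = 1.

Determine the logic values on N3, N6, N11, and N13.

N3 = 1  N6 = 1  N11 = 1  N13 = 1

N1 = x2 OR x1 OR x3 = 0 OR 0 OR 0 = 0
N2 = NOT N1 = NOT 0 = 1
N3 = N1 XOR x4 = 0 XOR 1 = 1
N4 = N2 NOR x3 = 1 NOR 0 = 0
N5 = x4 NAND N4 = 1 NAND 0 = 1
N6 = N1 XNOR N4 = 0 XNOR 0 = 1
N7 = N2 NAND N5 = 1 NAND 1 = 0
N8 = N3 AND N5 AND N7 = 1 AND 1 AND 0 = 0
N9 = N8 XNOR N2 = 0 XNOR 1 = 0
N11 = N6 XOR N9 = 1 XOR 0 = 1
N13 = N5 AND N3 = 1 AND 1 = 1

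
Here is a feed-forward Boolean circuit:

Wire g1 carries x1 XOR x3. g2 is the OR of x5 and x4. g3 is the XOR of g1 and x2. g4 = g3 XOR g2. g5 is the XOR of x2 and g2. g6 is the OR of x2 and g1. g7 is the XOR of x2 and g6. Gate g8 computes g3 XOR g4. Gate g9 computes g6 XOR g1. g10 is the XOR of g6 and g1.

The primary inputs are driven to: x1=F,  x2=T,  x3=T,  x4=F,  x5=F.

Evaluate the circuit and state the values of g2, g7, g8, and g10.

g2 = F; g7 = F; g8 = F; g10 = F

g1 = x1 XOR x3 = F XOR T = T
g2 = x5 OR x4 = F OR F = F
g3 = g1 XOR x2 = T XOR T = F
g4 = g3 XOR g2 = F XOR F = F
g6 = x2 OR g1 = T OR T = T
g7 = x2 XOR g6 = T XOR T = F
g8 = g3 XOR g4 = F XOR F = F
g10 = g6 XOR g1 = T XOR T = F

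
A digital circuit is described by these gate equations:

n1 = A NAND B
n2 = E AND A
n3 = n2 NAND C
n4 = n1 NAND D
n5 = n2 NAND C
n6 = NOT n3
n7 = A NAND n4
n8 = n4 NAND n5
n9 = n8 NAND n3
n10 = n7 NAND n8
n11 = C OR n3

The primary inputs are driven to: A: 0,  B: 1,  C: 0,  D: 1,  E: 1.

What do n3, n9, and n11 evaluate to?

n3 = 1, n9 = 0, n11 = 1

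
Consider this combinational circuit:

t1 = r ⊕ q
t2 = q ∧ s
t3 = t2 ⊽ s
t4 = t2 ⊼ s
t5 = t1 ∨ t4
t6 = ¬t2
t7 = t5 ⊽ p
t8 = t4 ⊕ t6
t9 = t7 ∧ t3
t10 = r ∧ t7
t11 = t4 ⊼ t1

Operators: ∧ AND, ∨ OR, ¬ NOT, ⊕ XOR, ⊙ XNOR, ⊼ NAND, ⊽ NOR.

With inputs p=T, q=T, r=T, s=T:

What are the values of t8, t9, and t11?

t8 = F  t9 = F  t11 = T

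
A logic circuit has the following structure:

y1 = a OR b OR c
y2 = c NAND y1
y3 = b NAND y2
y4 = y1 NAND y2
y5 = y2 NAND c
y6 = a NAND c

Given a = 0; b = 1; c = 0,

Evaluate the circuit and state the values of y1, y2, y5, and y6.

y1 = 1, y2 = 1, y5 = 1, y6 = 1

y1 = a OR b OR c = 0 OR 1 OR 0 = 1
y2 = c NAND y1 = 0 NAND 1 = 1
y5 = y2 NAND c = 1 NAND 0 = 1
y6 = a NAND c = 0 NAND 0 = 1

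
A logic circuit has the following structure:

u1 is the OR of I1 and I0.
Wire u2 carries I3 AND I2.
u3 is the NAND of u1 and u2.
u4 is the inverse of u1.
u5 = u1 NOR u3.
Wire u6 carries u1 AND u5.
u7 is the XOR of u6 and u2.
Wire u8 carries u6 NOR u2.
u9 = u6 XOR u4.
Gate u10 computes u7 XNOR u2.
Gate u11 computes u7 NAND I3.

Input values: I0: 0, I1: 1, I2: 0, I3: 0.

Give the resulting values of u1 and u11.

u1 = 1  u11 = 1

u1 = I1 OR I0 = 1 OR 0 = 1
u2 = I3 AND I2 = 0 AND 0 = 0
u3 = u1 NAND u2 = 1 NAND 0 = 1
u5 = u1 NOR u3 = 1 NOR 1 = 0
u6 = u1 AND u5 = 1 AND 0 = 0
u7 = u6 XOR u2 = 0 XOR 0 = 0
u11 = u7 NAND I3 = 0 NAND 0 = 1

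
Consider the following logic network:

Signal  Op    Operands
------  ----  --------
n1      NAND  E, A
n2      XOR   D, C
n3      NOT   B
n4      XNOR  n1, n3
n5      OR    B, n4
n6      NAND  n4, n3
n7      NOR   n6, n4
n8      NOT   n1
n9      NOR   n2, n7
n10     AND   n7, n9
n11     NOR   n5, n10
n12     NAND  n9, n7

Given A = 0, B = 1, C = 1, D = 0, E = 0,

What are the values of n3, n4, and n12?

n3 = 0; n4 = 0; n12 = 1

n1 = E NAND A = 0 NAND 0 = 1
n2 = D XOR C = 0 XOR 1 = 1
n3 = NOT B = NOT 1 = 0
n4 = n1 XNOR n3 = 1 XNOR 0 = 0
n6 = n4 NAND n3 = 0 NAND 0 = 1
n7 = n6 NOR n4 = 1 NOR 0 = 0
n9 = n2 NOR n7 = 1 NOR 0 = 0
n12 = n9 NAND n7 = 0 NAND 0 = 1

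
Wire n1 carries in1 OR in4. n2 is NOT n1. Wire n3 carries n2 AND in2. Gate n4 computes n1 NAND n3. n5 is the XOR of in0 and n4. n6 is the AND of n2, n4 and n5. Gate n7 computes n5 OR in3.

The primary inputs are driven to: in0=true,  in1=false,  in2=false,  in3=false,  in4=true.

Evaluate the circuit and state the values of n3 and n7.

n1 = in1 OR in4 = false OR true = true
n2 = NOT n1 = NOT true = false
n3 = n2 AND in2 = false AND false = false
n4 = n1 NAND n3 = true NAND false = true
n5 = in0 XOR n4 = true XOR true = false
n7 = n5 OR in3 = false OR false = false

n3 = false, n7 = false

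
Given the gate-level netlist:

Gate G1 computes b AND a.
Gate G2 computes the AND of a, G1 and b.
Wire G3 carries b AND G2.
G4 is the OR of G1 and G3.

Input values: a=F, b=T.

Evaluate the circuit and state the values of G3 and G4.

G3 = F; G4 = F

G1 = b AND a = T AND F = F
G2 = a AND G1 AND b = F AND F AND T = F
G3 = b AND G2 = T AND F = F
G4 = G1 OR G3 = F OR F = F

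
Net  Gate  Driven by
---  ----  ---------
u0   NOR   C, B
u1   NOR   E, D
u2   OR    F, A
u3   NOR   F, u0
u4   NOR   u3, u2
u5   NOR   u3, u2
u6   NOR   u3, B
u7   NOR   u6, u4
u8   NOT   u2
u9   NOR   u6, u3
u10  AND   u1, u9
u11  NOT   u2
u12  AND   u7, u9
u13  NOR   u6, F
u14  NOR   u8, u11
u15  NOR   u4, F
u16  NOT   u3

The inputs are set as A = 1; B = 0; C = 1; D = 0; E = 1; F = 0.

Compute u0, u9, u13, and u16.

u0 = C NOR B = 1 NOR 0 = 0
u3 = F NOR u0 = 0 NOR 0 = 1
u6 = u3 NOR B = 1 NOR 0 = 0
u9 = u6 NOR u3 = 0 NOR 1 = 0
u13 = u6 NOR F = 0 NOR 0 = 1
u16 = NOT u3 = NOT 1 = 0

u0 = 0; u9 = 0; u13 = 1; u16 = 0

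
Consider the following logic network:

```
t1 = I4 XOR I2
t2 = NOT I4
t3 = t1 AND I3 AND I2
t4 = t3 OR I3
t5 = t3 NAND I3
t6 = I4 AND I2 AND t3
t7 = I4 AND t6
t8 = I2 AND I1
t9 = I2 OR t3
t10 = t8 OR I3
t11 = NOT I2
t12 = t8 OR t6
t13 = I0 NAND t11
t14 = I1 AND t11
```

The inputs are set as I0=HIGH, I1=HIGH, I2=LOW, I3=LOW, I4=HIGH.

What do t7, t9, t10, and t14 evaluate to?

t1 = I4 XOR I2 = HIGH XOR LOW = HIGH
t3 = t1 AND I3 AND I2 = HIGH AND LOW AND LOW = LOW
t6 = I4 AND I2 AND t3 = HIGH AND LOW AND LOW = LOW
t7 = I4 AND t6 = HIGH AND LOW = LOW
t8 = I2 AND I1 = LOW AND HIGH = LOW
t9 = I2 OR t3 = LOW OR LOW = LOW
t10 = t8 OR I3 = LOW OR LOW = LOW
t11 = NOT I2 = NOT LOW = HIGH
t14 = I1 AND t11 = HIGH AND HIGH = HIGH

t7 = LOW, t9 = LOW, t10 = LOW, t14 = HIGH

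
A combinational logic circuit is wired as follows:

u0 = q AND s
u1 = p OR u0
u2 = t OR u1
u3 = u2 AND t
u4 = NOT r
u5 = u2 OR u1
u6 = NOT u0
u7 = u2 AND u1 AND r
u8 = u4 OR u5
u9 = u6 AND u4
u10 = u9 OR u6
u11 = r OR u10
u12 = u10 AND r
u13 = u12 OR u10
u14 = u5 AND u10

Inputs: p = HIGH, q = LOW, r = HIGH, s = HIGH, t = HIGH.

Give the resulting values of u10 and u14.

u10 = HIGH, u14 = HIGH

u0 = q AND s = LOW AND HIGH = LOW
u1 = p OR u0 = HIGH OR LOW = HIGH
u2 = t OR u1 = HIGH OR HIGH = HIGH
u4 = NOT r = NOT HIGH = LOW
u5 = u2 OR u1 = HIGH OR HIGH = HIGH
u6 = NOT u0 = NOT LOW = HIGH
u9 = u6 AND u4 = HIGH AND LOW = LOW
u10 = u9 OR u6 = LOW OR HIGH = HIGH
u14 = u5 AND u10 = HIGH AND HIGH = HIGH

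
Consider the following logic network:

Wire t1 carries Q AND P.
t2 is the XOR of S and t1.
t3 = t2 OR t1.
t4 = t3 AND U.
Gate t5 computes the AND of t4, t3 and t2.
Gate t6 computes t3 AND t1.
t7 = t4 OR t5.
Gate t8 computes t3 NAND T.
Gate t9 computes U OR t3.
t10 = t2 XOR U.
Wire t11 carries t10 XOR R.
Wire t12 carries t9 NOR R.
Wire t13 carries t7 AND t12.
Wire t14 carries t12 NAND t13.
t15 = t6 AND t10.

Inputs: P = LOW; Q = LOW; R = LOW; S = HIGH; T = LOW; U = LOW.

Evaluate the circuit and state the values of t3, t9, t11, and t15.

t1 = Q AND P = LOW AND LOW = LOW
t2 = S XOR t1 = HIGH XOR LOW = HIGH
t3 = t2 OR t1 = HIGH OR LOW = HIGH
t6 = t3 AND t1 = HIGH AND LOW = LOW
t9 = U OR t3 = LOW OR HIGH = HIGH
t10 = t2 XOR U = HIGH XOR LOW = HIGH
t11 = t10 XOR R = HIGH XOR LOW = HIGH
t15 = t6 AND t10 = LOW AND HIGH = LOW

t3 = HIGH  t9 = HIGH  t11 = HIGH  t15 = LOW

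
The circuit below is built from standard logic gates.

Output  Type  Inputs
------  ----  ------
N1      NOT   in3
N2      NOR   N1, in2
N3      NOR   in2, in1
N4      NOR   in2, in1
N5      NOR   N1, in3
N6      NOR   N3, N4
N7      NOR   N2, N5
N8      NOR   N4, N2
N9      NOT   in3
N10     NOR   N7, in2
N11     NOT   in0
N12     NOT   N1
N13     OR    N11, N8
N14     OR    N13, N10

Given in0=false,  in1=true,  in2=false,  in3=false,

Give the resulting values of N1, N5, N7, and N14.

N1 = true; N5 = false; N7 = true; N14 = true

N1 = NOT in3 = NOT false = true
N2 = N1 NOR in2 = true NOR false = false
N4 = in2 NOR in1 = false NOR true = false
N5 = N1 NOR in3 = true NOR false = false
N7 = N2 NOR N5 = false NOR false = true
N8 = N4 NOR N2 = false NOR false = true
N10 = N7 NOR in2 = true NOR false = false
N11 = NOT in0 = NOT false = true
N13 = N11 OR N8 = true OR true = true
N14 = N13 OR N10 = true OR false = true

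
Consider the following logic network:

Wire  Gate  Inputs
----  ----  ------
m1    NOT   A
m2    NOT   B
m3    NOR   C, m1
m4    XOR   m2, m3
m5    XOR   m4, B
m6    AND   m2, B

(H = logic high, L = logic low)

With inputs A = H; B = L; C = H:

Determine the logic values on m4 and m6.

m1 = NOT A = NOT H = L
m2 = NOT B = NOT L = H
m3 = C NOR m1 = H NOR L = L
m4 = m2 XOR m3 = H XOR L = H
m6 = m2 AND B = H AND L = L

m4 = H  m6 = L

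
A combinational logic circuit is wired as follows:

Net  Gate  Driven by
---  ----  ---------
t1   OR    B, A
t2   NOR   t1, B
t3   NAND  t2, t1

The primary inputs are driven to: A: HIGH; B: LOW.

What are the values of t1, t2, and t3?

t1 = B OR A = LOW OR HIGH = HIGH
t2 = t1 NOR B = HIGH NOR LOW = LOW
t3 = t2 NAND t1 = LOW NAND HIGH = HIGH

t1 = HIGH, t2 = LOW, t3 = HIGH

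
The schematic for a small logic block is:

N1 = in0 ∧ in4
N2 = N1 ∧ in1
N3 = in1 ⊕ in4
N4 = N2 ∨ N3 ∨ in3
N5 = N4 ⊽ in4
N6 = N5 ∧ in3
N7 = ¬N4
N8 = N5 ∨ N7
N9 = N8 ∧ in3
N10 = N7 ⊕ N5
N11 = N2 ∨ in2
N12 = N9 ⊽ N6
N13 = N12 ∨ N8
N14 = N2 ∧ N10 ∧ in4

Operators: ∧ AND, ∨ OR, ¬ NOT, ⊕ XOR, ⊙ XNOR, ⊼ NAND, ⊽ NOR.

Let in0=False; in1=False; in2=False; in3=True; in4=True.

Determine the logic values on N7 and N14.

N1 = in0 AND in4 = False AND True = False
N2 = N1 AND in1 = False AND False = False
N3 = in1 XOR in4 = False XOR True = True
N4 = N2 OR N3 OR in3 = False OR True OR True = True
N5 = N4 NOR in4 = True NOR True = False
N7 = NOT N4 = NOT True = False
N10 = N7 XOR N5 = False XOR False = False
N14 = N2 AND N10 AND in4 = False AND False AND True = False

N7 = False, N14 = False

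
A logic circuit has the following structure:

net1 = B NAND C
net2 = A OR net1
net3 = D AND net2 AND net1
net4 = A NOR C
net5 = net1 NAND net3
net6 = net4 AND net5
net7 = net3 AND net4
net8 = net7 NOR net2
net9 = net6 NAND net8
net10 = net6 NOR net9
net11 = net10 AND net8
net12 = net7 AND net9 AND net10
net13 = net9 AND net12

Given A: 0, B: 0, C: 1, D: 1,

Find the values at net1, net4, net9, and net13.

net1 = 1  net4 = 0  net9 = 1  net13 = 0

net1 = B NAND C = 0 NAND 1 = 1
net2 = A OR net1 = 0 OR 1 = 1
net3 = D AND net2 AND net1 = 1 AND 1 AND 1 = 1
net4 = A NOR C = 0 NOR 1 = 0
net5 = net1 NAND net3 = 1 NAND 1 = 0
net6 = net4 AND net5 = 0 AND 0 = 0
net7 = net3 AND net4 = 1 AND 0 = 0
net8 = net7 NOR net2 = 0 NOR 1 = 0
net9 = net6 NAND net8 = 0 NAND 0 = 1
net10 = net6 NOR net9 = 0 NOR 1 = 0
net12 = net7 AND net9 AND net10 = 0 AND 1 AND 0 = 0
net13 = net9 AND net12 = 1 AND 0 = 0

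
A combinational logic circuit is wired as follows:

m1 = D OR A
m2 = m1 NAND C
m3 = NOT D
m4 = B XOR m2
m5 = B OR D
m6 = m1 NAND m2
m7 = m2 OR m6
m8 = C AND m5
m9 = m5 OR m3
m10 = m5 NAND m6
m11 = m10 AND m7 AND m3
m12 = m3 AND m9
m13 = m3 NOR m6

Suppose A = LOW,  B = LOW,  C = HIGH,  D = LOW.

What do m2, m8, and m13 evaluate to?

m2 = HIGH  m8 = LOW  m13 = LOW

m1 = D OR A = LOW OR LOW = LOW
m2 = m1 NAND C = LOW NAND HIGH = HIGH
m3 = NOT D = NOT LOW = HIGH
m5 = B OR D = LOW OR LOW = LOW
m6 = m1 NAND m2 = LOW NAND HIGH = HIGH
m8 = C AND m5 = HIGH AND LOW = LOW
m13 = m3 NOR m6 = HIGH NOR HIGH = LOW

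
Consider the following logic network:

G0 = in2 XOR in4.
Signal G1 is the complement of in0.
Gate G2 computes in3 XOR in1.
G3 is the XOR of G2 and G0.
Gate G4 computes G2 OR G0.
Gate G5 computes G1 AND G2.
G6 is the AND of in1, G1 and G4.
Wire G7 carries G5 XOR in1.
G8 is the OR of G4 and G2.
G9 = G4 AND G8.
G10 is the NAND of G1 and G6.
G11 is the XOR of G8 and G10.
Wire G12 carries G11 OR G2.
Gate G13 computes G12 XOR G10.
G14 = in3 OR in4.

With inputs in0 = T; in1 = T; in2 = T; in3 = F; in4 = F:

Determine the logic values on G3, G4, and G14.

G0 = in2 XOR in4 = T XOR F = T
G2 = in3 XOR in1 = F XOR T = T
G3 = G2 XOR G0 = T XOR T = F
G4 = G2 OR G0 = T OR T = T
G14 = in3 OR in4 = F OR F = F

G3 = F, G4 = T, G14 = F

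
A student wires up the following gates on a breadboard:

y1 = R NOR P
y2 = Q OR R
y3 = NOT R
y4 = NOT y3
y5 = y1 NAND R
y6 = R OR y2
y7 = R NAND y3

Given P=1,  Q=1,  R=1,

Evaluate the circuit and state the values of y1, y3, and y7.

y1 = 0, y3 = 0, y7 = 1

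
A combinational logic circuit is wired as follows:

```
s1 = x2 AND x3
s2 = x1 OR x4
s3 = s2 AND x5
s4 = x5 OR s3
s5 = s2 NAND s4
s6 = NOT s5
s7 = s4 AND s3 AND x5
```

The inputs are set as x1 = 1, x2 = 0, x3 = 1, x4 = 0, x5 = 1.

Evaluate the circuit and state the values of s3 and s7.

s2 = x1 OR x4 = 1 OR 0 = 1
s3 = s2 AND x5 = 1 AND 1 = 1
s4 = x5 OR s3 = 1 OR 1 = 1
s7 = s4 AND s3 AND x5 = 1 AND 1 AND 1 = 1

s3 = 1, s7 = 1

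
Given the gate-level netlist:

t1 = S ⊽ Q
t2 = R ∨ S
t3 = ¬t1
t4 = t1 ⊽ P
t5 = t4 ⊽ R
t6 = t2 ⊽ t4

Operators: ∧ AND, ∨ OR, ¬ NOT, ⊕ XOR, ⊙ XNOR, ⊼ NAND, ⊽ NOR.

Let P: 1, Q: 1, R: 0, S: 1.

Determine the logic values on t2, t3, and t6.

t2 = 1  t3 = 1  t6 = 0

t1 = S NOR Q = 1 NOR 1 = 0
t2 = R OR S = 0 OR 1 = 1
t3 = NOT t1 = NOT 0 = 1
t4 = t1 NOR P = 0 NOR 1 = 0
t6 = t2 NOR t4 = 1 NOR 0 = 0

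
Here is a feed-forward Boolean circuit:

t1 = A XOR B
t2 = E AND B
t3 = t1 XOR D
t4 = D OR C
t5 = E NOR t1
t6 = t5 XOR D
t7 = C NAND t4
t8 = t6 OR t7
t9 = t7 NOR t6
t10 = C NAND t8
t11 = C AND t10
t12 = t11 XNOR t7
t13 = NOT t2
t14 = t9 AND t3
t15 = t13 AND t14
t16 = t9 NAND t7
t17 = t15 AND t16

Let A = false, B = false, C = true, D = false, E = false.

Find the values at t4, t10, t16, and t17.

t1 = A XOR B = false XOR false = false
t2 = E AND B = false AND false = false
t3 = t1 XOR D = false XOR false = false
t4 = D OR C = false OR true = true
t5 = E NOR t1 = false NOR false = true
t6 = t5 XOR D = true XOR false = true
t7 = C NAND t4 = true NAND true = false
t8 = t6 OR t7 = true OR false = true
t9 = t7 NOR t6 = false NOR true = false
t10 = C NAND t8 = true NAND true = false
t13 = NOT t2 = NOT false = true
t14 = t9 AND t3 = false AND false = false
t15 = t13 AND t14 = true AND false = false
t16 = t9 NAND t7 = false NAND false = true
t17 = t15 AND t16 = false AND true = false

t4 = true, t10 = false, t16 = true, t17 = false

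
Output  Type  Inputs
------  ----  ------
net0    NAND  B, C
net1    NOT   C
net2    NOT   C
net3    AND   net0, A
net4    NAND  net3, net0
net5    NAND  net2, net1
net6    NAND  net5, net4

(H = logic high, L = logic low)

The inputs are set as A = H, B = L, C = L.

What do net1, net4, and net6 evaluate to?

net1 = H  net4 = L  net6 = H

net0 = B NAND C = L NAND L = H
net1 = NOT C = NOT L = H
net2 = NOT C = NOT L = H
net3 = net0 AND A = H AND H = H
net4 = net3 NAND net0 = H NAND H = L
net5 = net2 NAND net1 = H NAND H = L
net6 = net5 NAND net4 = L NAND L = H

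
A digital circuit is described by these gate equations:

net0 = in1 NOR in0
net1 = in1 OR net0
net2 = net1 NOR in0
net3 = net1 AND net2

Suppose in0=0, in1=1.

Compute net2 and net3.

net0 = in1 NOR in0 = 1 NOR 0 = 0
net1 = in1 OR net0 = 1 OR 0 = 1
net2 = net1 NOR in0 = 1 NOR 0 = 0
net3 = net1 AND net2 = 1 AND 0 = 0

net2 = 0; net3 = 0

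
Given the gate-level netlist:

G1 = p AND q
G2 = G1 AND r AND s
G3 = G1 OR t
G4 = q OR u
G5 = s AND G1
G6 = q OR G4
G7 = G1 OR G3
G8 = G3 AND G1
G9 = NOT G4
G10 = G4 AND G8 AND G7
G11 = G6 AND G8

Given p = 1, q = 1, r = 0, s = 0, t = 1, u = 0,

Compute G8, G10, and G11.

G8 = 1, G10 = 1, G11 = 1

G1 = p AND q = 1 AND 1 = 1
G3 = G1 OR t = 1 OR 1 = 1
G4 = q OR u = 1 OR 0 = 1
G6 = q OR G4 = 1 OR 1 = 1
G7 = G1 OR G3 = 1 OR 1 = 1
G8 = G3 AND G1 = 1 AND 1 = 1
G10 = G4 AND G8 AND G7 = 1 AND 1 AND 1 = 1
G11 = G6 AND G8 = 1 AND 1 = 1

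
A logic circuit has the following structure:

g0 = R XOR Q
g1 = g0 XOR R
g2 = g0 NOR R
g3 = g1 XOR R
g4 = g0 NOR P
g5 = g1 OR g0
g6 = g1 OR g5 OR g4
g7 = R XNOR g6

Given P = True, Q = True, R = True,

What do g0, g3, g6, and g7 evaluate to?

g0 = R XOR Q = True XOR True = False
g1 = g0 XOR R = False XOR True = True
g3 = g1 XOR R = True XOR True = False
g4 = g0 NOR P = False NOR True = False
g5 = g1 OR g0 = True OR False = True
g6 = g1 OR g5 OR g4 = True OR True OR False = True
g7 = R XNOR g6 = True XNOR True = True

g0 = False; g3 = False; g6 = True; g7 = True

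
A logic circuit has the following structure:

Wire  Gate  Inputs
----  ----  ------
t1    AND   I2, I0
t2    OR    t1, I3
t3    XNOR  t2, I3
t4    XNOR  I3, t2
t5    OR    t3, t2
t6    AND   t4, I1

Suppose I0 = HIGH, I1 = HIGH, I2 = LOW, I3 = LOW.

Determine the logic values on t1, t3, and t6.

t1 = I2 AND I0 = LOW AND HIGH = LOW
t2 = t1 OR I3 = LOW OR LOW = LOW
t3 = t2 XNOR I3 = LOW XNOR LOW = HIGH
t4 = I3 XNOR t2 = LOW XNOR LOW = HIGH
t6 = t4 AND I1 = HIGH AND HIGH = HIGH

t1 = LOW, t3 = HIGH, t6 = HIGH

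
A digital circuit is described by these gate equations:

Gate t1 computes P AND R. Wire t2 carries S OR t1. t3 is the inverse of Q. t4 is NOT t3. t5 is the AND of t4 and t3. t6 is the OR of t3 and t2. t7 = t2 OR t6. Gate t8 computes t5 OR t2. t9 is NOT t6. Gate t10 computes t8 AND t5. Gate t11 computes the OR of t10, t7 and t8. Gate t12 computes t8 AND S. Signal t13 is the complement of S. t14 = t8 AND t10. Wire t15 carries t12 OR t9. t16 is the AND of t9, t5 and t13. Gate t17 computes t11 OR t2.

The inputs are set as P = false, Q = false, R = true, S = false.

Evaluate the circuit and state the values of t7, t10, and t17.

t7 = true, t10 = false, t17 = true

t1 = P AND R = false AND true = false
t2 = S OR t1 = false OR false = false
t3 = NOT Q = NOT false = true
t4 = NOT t3 = NOT true = false
t5 = t4 AND t3 = false AND true = false
t6 = t3 OR t2 = true OR false = true
t7 = t2 OR t6 = false OR true = true
t8 = t5 OR t2 = false OR false = false
t10 = t8 AND t5 = false AND false = false
t11 = t10 OR t7 OR t8 = false OR true OR false = true
t17 = t11 OR t2 = true OR false = true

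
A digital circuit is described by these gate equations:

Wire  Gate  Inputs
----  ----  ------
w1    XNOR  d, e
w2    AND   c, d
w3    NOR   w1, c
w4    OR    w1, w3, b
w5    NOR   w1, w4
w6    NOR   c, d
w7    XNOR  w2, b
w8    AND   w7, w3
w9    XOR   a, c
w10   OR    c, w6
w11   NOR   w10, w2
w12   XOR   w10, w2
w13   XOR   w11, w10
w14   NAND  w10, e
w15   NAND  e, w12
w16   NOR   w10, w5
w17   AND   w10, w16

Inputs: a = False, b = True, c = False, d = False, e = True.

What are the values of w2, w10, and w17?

w2 = False  w10 = True  w17 = False

w1 = d XNOR e = False XNOR True = False
w2 = c AND d = False AND False = False
w3 = w1 NOR c = False NOR False = True
w4 = w1 OR w3 OR b = False OR True OR True = True
w5 = w1 NOR w4 = False NOR True = False
w6 = c NOR d = False NOR False = True
w10 = c OR w6 = False OR True = True
w16 = w10 NOR w5 = True NOR False = False
w17 = w10 AND w16 = True AND False = False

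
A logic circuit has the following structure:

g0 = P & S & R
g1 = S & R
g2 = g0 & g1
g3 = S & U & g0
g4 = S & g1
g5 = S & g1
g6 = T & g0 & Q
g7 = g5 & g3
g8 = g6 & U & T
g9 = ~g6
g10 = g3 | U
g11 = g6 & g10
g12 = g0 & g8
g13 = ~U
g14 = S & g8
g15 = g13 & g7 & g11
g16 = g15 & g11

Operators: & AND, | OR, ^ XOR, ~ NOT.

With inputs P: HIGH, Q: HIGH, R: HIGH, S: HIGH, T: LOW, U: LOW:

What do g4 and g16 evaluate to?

g0 = P AND S AND R = HIGH AND HIGH AND HIGH = HIGH
g1 = S AND R = HIGH AND HIGH = HIGH
g3 = S AND U AND g0 = HIGH AND LOW AND HIGH = LOW
g4 = S AND g1 = HIGH AND HIGH = HIGH
g5 = S AND g1 = HIGH AND HIGH = HIGH
g6 = T AND g0 AND Q = LOW AND HIGH AND HIGH = LOW
g7 = g5 AND g3 = HIGH AND LOW = LOW
g10 = g3 OR U = LOW OR LOW = LOW
g11 = g6 AND g10 = LOW AND LOW = LOW
g13 = NOT U = NOT LOW = HIGH
g15 = g13 AND g7 AND g11 = HIGH AND LOW AND LOW = LOW
g16 = g15 AND g11 = LOW AND LOW = LOW

g4 = HIGH  g16 = LOW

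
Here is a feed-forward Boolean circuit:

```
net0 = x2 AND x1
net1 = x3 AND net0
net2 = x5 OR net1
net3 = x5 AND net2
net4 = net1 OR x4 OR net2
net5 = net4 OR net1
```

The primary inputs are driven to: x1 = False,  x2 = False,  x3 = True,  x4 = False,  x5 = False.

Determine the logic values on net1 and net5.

net0 = x2 AND x1 = False AND False = False
net1 = x3 AND net0 = True AND False = False
net2 = x5 OR net1 = False OR False = False
net4 = net1 OR x4 OR net2 = False OR False OR False = False
net5 = net4 OR net1 = False OR False = False

net1 = False; net5 = False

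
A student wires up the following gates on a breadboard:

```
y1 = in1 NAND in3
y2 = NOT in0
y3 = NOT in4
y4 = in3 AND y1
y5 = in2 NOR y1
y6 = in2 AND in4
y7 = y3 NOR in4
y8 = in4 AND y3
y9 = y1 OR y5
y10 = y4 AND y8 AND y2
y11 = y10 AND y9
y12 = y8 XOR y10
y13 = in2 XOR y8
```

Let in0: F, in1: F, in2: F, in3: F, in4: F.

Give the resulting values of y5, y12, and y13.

y5 = F  y12 = F  y13 = F

y1 = in1 NAND in3 = F NAND F = T
y2 = NOT in0 = NOT F = T
y3 = NOT in4 = NOT F = T
y4 = in3 AND y1 = F AND T = F
y5 = in2 NOR y1 = F NOR T = F
y8 = in4 AND y3 = F AND T = F
y10 = y4 AND y8 AND y2 = F AND F AND T = F
y12 = y8 XOR y10 = F XOR F = F
y13 = in2 XOR y8 = F XOR F = F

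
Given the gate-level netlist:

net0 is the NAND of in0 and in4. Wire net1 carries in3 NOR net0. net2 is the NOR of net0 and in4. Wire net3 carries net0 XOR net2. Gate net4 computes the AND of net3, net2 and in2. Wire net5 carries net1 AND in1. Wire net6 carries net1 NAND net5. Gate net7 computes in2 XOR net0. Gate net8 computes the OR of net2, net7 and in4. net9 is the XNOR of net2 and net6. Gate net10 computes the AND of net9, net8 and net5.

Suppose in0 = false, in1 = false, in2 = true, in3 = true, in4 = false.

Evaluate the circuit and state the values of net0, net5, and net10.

net0 = in0 NAND in4 = false NAND false = true
net1 = in3 NOR net0 = true NOR true = false
net2 = net0 NOR in4 = true NOR false = false
net5 = net1 AND in1 = false AND false = false
net6 = net1 NAND net5 = false NAND false = true
net7 = in2 XOR net0 = true XOR true = false
net8 = net2 OR net7 OR in4 = false OR false OR false = false
net9 = net2 XNOR net6 = false XNOR true = false
net10 = net9 AND net8 AND net5 = false AND false AND false = false

net0 = true  net5 = false  net10 = false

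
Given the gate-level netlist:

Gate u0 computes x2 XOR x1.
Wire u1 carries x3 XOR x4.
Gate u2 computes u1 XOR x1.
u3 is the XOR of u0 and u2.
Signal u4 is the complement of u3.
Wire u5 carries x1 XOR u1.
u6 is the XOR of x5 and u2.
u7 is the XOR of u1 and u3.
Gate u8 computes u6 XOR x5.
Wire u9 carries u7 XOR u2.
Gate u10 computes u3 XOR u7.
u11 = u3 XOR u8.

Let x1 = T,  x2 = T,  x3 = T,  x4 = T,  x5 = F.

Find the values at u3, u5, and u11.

u3 = T; u5 = T; u11 = F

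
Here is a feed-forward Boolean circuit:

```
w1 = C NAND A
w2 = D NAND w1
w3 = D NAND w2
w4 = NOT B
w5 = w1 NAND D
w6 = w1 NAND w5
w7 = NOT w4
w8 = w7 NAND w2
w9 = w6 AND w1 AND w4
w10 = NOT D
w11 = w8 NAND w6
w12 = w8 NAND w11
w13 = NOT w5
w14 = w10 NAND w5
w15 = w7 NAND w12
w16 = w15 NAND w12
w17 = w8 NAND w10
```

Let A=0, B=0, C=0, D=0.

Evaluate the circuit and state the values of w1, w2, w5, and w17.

w1 = C NAND A = 0 NAND 0 = 1
w2 = D NAND w1 = 0 NAND 1 = 1
w4 = NOT B = NOT 0 = 1
w5 = w1 NAND D = 1 NAND 0 = 1
w7 = NOT w4 = NOT 1 = 0
w8 = w7 NAND w2 = 0 NAND 1 = 1
w10 = NOT D = NOT 0 = 1
w17 = w8 NAND w10 = 1 NAND 1 = 0

w1 = 1, w2 = 1, w5 = 1, w17 = 0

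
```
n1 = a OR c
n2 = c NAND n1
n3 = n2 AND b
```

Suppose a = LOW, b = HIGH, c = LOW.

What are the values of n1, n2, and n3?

n1 = LOW, n2 = HIGH, n3 = HIGH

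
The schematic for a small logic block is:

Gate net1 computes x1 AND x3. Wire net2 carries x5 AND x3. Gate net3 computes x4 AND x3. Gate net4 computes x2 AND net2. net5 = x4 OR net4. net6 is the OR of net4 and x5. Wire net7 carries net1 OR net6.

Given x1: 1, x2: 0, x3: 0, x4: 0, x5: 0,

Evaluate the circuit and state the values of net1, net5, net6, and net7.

net1 = 0, net5 = 0, net6 = 0, net7 = 0

net1 = x1 AND x3 = 1 AND 0 = 0
net2 = x5 AND x3 = 0 AND 0 = 0
net4 = x2 AND net2 = 0 AND 0 = 0
net5 = x4 OR net4 = 0 OR 0 = 0
net6 = net4 OR x5 = 0 OR 0 = 0
net7 = net1 OR net6 = 0 OR 0 = 0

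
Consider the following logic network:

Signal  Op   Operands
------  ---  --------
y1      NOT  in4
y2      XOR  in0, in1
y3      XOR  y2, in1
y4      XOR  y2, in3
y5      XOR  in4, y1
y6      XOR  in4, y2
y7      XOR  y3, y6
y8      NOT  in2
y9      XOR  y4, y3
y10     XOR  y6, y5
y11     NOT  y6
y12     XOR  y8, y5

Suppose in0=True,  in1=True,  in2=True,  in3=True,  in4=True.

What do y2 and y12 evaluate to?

y2 = False; y12 = True

y1 = NOT in4 = NOT True = False
y2 = in0 XOR in1 = True XOR True = False
y5 = in4 XOR y1 = True XOR False = True
y8 = NOT in2 = NOT True = False
y12 = y8 XOR y5 = False XOR True = True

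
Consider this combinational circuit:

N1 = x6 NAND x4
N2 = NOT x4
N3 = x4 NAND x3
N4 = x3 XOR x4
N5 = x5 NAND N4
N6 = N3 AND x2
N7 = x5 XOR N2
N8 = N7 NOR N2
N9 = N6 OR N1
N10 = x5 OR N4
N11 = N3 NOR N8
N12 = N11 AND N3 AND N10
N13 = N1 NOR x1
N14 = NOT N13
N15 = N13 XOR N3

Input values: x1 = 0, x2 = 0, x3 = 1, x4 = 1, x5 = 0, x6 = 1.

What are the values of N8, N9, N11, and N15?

N8 = 1, N9 = 0, N11 = 0, N15 = 1

N1 = x6 NAND x4 = 1 NAND 1 = 0
N2 = NOT x4 = NOT 1 = 0
N3 = x4 NAND x3 = 1 NAND 1 = 0
N6 = N3 AND x2 = 0 AND 0 = 0
N7 = x5 XOR N2 = 0 XOR 0 = 0
N8 = N7 NOR N2 = 0 NOR 0 = 1
N9 = N6 OR N1 = 0 OR 0 = 0
N11 = N3 NOR N8 = 0 NOR 1 = 0
N13 = N1 NOR x1 = 0 NOR 0 = 1
N15 = N13 XOR N3 = 1 XOR 0 = 1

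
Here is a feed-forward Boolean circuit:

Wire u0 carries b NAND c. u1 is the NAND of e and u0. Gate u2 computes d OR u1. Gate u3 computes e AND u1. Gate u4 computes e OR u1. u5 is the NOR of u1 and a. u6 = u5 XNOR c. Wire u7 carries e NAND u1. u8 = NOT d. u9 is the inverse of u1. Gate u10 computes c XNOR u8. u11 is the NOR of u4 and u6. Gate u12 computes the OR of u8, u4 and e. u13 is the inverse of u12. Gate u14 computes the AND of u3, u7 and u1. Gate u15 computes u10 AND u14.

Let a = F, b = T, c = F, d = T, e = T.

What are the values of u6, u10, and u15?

u0 = b NAND c = T NAND F = T
u1 = e NAND u0 = T NAND T = F
u3 = e AND u1 = T AND F = F
u5 = u1 NOR a = F NOR F = T
u6 = u5 XNOR c = T XNOR F = F
u7 = e NAND u1 = T NAND F = T
u8 = NOT d = NOT T = F
u10 = c XNOR u8 = F XNOR F = T
u14 = u3 AND u7 AND u1 = F AND T AND F = F
u15 = u10 AND u14 = T AND F = F

u6 = F, u10 = T, u15 = F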